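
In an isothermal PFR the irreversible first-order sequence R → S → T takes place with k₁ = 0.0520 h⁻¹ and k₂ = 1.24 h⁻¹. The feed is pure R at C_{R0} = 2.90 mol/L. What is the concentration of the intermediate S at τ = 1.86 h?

0.103 mol/L

The intermediate concentration in a first-order A→B→C sequence is C_S = k₁C_{R0}(e^(−k₁τ) − e^(−k₂τ))/(k₂−k₁).
e^(−k₁τ) = e^(−0.0520×1.86) = e^(−0.09672) = 0.9078; e^(−k₂τ) = e^(−2.306) = 0.09962.
C_S = 0.0520×2.90/(1.24−0.0520) × (0.9078−0.09962) = 0.1269×0.8082 = 0.1026 mol/L.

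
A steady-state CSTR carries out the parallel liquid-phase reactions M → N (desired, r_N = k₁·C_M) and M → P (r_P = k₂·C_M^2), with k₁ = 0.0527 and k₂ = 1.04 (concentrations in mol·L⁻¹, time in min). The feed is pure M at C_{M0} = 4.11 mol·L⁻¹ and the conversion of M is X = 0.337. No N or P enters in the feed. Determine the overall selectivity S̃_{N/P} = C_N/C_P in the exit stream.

0.0186

Exit C_M = C_{M0}(1−X) = 4.11×0.663 = 2.725 mol·L⁻¹.
A CSTR operates uniformly at the exit composition, giving r_N = 0.1436 and r_P = 7.722 (each k·C_M^n at C_M = 2.725).
Overall selectivity = C_N/C_P = r_Nτ/(r_Pτ) = r_N/r_P = 0.0186.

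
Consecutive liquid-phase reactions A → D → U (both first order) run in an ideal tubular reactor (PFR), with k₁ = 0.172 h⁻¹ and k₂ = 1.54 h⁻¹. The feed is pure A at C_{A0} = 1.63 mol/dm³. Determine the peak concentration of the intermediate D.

0.138 mol/dm³

Evaluating C_D at τ_opt = ln(k₂/k₁)/(k₂−k₁) gives C_{D,max}/C_{A0} = (k₁/k₂)^[k₂/(k₂−k₁)].
= (0.172/1.54)^(1.54/(1.54−0.172)) = (0.1117)^(1.126) = 0.08478.
C_{D,max} = 0.08478×1.63 = 0.138 mol/dm³.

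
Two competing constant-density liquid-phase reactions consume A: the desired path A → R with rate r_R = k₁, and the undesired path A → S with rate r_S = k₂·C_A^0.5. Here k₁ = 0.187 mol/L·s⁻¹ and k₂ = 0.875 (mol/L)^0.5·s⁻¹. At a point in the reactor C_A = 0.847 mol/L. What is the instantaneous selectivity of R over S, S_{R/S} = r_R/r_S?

S_{R/S} = r_R/r_S = (k₁)/(k₂·C_A^0.5) = (k₁/k₂)·C_A^-0.5.
= (0.187) / (0.875×0.8470^0.5) = 0.1870/0.8053 = 0.232.
The undesired path is higher order in A, so low C_A (CSTR or dilute feed) favours R.

0.232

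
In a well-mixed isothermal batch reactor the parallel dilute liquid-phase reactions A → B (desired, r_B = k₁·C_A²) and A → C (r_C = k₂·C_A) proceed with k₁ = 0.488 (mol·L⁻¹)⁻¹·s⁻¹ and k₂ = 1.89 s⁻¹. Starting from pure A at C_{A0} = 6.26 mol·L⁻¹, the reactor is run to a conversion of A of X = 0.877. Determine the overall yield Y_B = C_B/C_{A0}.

0.394

C_A = C_{A0}(1−X) = 0.7700 mol·L⁻¹.
Along a PFR/batch, dC_C/dC_A = −r_C/(r_B+r_C) = −k₂/(k₂+k₁·C_A).
Integrating from C_{A0} to C_A: C_C = (1.89/0.488)·ln[(1.89+0.488·6.26)/(1.89+0.488·0.770)] = 3.873·ln(4.945/2.266) = 3.023 mol·L⁻¹.
Then C_B = (C_{A0}−C_A) − C_C = 5.490 − 3.023 = 2.467 mol·L⁻¹.
Y_B = C_B/C_{A0} = 2.467/6.26 = 0.394.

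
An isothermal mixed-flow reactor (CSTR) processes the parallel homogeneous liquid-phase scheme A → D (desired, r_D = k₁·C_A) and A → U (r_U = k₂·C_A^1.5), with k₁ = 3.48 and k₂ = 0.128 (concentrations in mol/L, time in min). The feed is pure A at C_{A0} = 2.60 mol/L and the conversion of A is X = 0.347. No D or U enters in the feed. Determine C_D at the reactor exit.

0.861 mol/L

Exit C_A = C_{A0}(1−X) = 2.60×0.653 = 1.698 mol/L.
In a CSTR the entire volume is at exit conditions, so r_D = 3.48×1.698 = 5.908 and r_U = 0.128×1.698^1.5 = 0.2832.
Fraction of consumed A going to D: r_D/(r_D+r_U) = 0.9543.
C_D = 0.9543·C_{A0}·X = 0.9543×2.60×0.347 = 0.861 mol/L.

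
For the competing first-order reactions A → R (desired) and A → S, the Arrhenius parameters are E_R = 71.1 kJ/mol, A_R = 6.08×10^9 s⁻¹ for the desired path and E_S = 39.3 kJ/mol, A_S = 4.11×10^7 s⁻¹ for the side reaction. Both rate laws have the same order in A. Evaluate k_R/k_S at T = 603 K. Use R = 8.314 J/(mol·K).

With equal orders, S_{R/S} = k_R/k_S = (A_R/A_S)·exp[(E_S−E_R)/(RT)].
(E_S−E_R)/(RT) = (39.3−71.1)×10³/(8.314×603) = -31800/5013 = -6.343.
k_R/k_S = (6.08×10^9/4.11×10^7)·exp(-6.343) = 147.9 × 0.001759 = 0.260.
Since E_R > E_S, raising the temperature improves selectivity toward R.

0.260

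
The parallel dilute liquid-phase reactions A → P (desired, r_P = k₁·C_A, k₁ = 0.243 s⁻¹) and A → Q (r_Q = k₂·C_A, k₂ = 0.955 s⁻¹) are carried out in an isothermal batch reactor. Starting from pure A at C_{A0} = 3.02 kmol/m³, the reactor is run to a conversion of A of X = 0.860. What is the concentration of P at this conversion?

C_A = C_{A0}(1−X) = 0.4228 kmol/m³.
Both paths are first order in A, so the instantaneous fraction to P is constant: dC_P/d(−C_A) = k₁/(k₁+k₂) = 0.2028.
C_P = 0.2028·(C_{A0}−C_A) = 0.2028×2.597 = 0.527 kmol/m³.

0.527 kmol/m³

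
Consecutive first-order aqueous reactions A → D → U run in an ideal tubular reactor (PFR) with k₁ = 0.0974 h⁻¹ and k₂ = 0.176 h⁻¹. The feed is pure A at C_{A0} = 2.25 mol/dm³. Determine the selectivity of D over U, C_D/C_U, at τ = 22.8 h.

Solving the coupled first-order balances gives C_D(τ) = [k₁/(k₂−k₁)]·C_{A0}·(e^(−k₁τ) − e^(−k₂τ)).
e^(−k₁τ) = e^(−0.0974×22.8) = e^(−2.221) = 0.1085; e^(−k₂τ) = e^(−4.013) = 0.01808.
C_D = 0.0974×2.25/(0.176−0.0974) × (0.1085−0.01808) = 2.788×0.09045 = 0.2522 mol/dm³.
C_A = C_{A0}e^(−k₁τ) = 0.2442 mol/dm³, so C_U = C_{A0}−C_A−C_D = 1.754 mol/dm³; C_D/C_U = 0.144.

0.144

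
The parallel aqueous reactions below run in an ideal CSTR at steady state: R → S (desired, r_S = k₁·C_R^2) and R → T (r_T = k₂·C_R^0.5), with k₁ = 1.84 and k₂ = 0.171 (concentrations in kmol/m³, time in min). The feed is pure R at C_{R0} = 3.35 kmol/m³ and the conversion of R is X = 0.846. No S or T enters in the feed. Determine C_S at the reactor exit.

2.27 kmol/m³

Exit C_R = C_{R0}(1−X) = 3.35×0.154 = 0.5159 kmol/m³.
In a CSTR the entire volume is at exit conditions, so r_S = 1.84×0.5159^2 = 0.4897 and r_T = 0.171×0.5159^0.5 = 0.1228.
Fraction of consumed R going to S: r_S/(r_S+r_T) = 0.7995.
C_S = 0.7995·C_{R0}·X = 0.7995×3.35×0.846 = 2.27 kmol/m³.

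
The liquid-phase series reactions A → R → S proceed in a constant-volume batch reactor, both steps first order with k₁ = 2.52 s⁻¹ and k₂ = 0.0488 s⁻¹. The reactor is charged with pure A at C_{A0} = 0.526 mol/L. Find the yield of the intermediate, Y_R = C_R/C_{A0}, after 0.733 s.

0.823

Solving the coupled first-order balances gives C_R(t) = [k₁/(k₂−k₁)]·C_{A0}·(e^(−k₁t) − e^(−k₂t)).
e^(−k₁t) = e^(−2.52×0.733) = e^(−1.847) = 0.1577; e^(−k₂t) = e^(−0.03577) = 0.9649.
C_R = 2.52×0.526/(0.0488−2.52) × (0.1577−0.9649) = (-0.5364)×(-0.8072) = 0.4330 mol/L.
Y_R = C_R/C_{A0} = 0.4330/0.526 = 0.823.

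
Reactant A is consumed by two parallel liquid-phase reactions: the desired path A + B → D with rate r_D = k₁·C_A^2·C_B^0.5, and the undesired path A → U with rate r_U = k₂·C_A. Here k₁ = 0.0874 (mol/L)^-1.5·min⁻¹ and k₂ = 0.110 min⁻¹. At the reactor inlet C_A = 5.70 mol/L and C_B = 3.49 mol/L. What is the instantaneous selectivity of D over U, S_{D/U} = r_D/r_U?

8.46

S_{D/U} = r_D/r_U = (k₁·C_A^2·C_B^0.5)/(k₂·C_A) = (k₁/k₂)·C_A·C_B^0.5.
= (0.0874×5.700^2×3.490^0.5) / (0.110×5.700) = 5.305/0.6270 = 8.46.
Since the desired path is higher order in A, keeping C_A high (PFR or concentrated feed) favours D.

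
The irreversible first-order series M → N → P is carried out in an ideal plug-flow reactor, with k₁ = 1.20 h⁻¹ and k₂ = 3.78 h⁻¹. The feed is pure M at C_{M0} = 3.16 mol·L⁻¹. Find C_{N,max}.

At the optimum, C_{N,max}/C_{M0} = (k₁/k₂)^[k₂/(k₂−k₁)].
= (1.20/3.78)^(3.78/(3.78−1.20)) = (0.3175)^(1.465) = 0.1862.
C_{N,max} = 0.1862×3.16 = 0.588 mol·L⁻¹.

0.588 mol·L⁻¹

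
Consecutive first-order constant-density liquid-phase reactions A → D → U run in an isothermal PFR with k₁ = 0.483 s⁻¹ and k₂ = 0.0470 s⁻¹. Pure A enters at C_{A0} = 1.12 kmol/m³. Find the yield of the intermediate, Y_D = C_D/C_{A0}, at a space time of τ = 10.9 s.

0.658

The intermediate concentration in a first-order A→B→C sequence is C_D = k₁C_{A0}(e^(−k₁τ) − e^(−k₂τ))/(k₂−k₁).
e^(−k₁τ) = e^(−0.483×10.9) = e^(−5.265) = 0.005171; e^(−k₂τ) = e^(−0.5123) = 0.5991.
C_D = 0.483×1.12/(0.0470−0.483) × (0.005171−0.5991) = (-1.241)×(-0.5939) = 0.7369 kmol/m³.
Y_D = C_D/C_{A0} = 0.7369/1.12 = 0.658.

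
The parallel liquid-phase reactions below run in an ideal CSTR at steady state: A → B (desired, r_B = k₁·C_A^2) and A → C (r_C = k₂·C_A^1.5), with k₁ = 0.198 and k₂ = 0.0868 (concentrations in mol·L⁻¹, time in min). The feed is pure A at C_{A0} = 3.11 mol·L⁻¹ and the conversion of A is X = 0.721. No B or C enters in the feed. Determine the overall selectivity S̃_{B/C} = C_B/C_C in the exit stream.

2.12

Exit C_A = C_{A0}(1−X) = 3.11×0.279 = 0.8677 mol·L⁻¹.
Rates in a CSTR are evaluated at the outlet concentration: r_B = 0.198×0.8677^2 = 0.1491, r_C = 0.0868×0.8677^1.5 = 0.07016.
Overall selectivity = C_B/C_C = r_Bτ/(r_Cτ) = r_B/r_C = 2.12.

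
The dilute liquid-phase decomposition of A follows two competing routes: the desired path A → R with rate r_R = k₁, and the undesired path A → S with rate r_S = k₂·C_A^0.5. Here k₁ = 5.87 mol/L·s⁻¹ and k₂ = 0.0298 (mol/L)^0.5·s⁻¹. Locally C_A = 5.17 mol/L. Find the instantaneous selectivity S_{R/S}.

S_{R/S} = r_R/r_S = (k₁)/(k₂·C_A^0.5) = (k₁/k₂)·C_A^-0.5.
= (5.87) / (0.0298×5.170^0.5) = 5.870/0.06776 = 86.6.

86.6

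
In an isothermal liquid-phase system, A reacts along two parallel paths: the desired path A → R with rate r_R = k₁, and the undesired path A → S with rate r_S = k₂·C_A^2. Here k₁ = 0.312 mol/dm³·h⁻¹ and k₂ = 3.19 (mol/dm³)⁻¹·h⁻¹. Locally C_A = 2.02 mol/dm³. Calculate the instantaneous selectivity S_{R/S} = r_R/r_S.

S_{R/S} = r_R/r_S = (k₁)/(k₂·C_A^2) = (k₁/k₂)·C_A^-2.
= (0.312) / (3.19×2.020^2) = 0.3120/13.02 = 0.0240.
The undesired path is higher order in A, so low C_A (CSTR or dilute feed) favours R.

0.0240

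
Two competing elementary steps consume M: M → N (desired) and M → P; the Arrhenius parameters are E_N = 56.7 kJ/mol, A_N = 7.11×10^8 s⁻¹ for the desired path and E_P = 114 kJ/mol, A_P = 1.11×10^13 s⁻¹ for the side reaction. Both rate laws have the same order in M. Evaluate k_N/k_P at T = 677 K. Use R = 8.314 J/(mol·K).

1.69

With equal orders, S_{N/P} = k_N/k_P = (A_N/A_P)·exp[(E_P−E_N)/(RT)].
(E_P−E_N)/(RT) = (114−56.7)×10³/(8.314×677) = 57300/5629 = 10.18.
k_N/k_P = (7.11×10^8/1.11×10^13)·exp(10.18) = 6.405×10^-5 × 26376 = 1.69.
Since E_N < E_P, lowering the temperature improves selectivity toward N.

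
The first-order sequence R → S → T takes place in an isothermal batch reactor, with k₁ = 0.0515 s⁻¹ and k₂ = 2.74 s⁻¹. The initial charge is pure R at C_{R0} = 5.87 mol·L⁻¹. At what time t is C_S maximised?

For first-order series the maximum of C_S occurs at t_opt = ln(k₂/k₁)/(k₂−k₁).
= ln(2.74/0.0515)/(2.74−0.0515) = ln(53.20)/2.689 = 3.974/2.689 = 1.48 s.

1.48 s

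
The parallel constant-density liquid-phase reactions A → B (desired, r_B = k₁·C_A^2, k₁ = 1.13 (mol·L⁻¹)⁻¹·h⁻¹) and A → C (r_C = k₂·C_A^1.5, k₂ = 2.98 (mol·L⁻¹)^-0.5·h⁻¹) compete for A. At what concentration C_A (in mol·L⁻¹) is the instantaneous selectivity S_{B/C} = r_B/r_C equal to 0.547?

2.08 mol·L⁻¹

S_{B/C} = (k₁/k₂)·C_A^0.5 ⇒ C_A = (S·k₂/k₁)^(2).
= (0.547×2.98/1.13)^(2) = (1.443)^(2) = 2.08 mol·L⁻¹.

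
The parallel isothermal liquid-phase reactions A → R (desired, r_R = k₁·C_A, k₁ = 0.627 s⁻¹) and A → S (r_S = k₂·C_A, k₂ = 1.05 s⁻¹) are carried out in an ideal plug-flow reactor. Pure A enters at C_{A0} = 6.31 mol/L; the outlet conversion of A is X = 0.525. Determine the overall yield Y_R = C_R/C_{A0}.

C_A = C_{A0}(1−X) = 2.997 mol/L.
Both paths are first order in A, so the instantaneous fraction to R is constant: dC_R/d(−C_A) = k₁/(k₁+k₂) = 0.3739.
C_R = 0.3739·(C_{A0}−C_A) = 0.3739×3.313 = 1.24 mol/L.
Y_R = C_R/C_{A0} = 1.239/6.31 = 0.196.

0.196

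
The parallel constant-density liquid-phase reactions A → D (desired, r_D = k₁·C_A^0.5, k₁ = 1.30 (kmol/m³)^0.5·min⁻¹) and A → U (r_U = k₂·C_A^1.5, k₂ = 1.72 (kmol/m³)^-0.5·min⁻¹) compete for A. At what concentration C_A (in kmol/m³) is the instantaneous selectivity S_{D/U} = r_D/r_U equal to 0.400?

S_{D/U} = (k₁/k₂)·C_A⁻¹ ⇒ C_A = (S·k₂/k₁)^(-1).
= (0.400×1.72/1.30)^(-1) = (0.5292)^(-1) = 1.89 kmol/m³.

1.89 kmol/m³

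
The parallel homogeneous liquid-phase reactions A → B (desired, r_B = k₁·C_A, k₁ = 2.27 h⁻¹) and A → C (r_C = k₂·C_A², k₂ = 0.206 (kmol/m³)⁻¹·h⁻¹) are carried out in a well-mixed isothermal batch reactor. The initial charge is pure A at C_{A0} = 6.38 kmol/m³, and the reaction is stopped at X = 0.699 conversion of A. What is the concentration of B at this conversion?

C_A = C_{A0}(1−X) = 1.920 kmol/m³.
Along a PFR/batch, dC_B/dC_A = −r_B/(r_B+r_C) = −k₁/(k₁+k₂·C_A).
Integrating from C_{A0} to C_A: C_B = (2.27/0.206)·ln[(2.27+0.206·6.38)/(2.27+0.206·1.92)] = 11.02·ln(3.584/2.666) = 3.263 kmol/m³.

3.26 kmol/m³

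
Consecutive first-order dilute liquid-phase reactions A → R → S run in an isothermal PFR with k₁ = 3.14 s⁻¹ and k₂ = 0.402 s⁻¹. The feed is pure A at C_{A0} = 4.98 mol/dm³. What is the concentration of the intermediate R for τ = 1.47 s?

For first-order series with pure A initially, C_R(τ) = k₁C_{A0}/(k₂−k₁)·(e^(−k₁τ) − e^(−k₂τ)).
e^(−k₁τ) = e^(−3.14×1.47) = e^(−4.616) = 0.009894; e^(−k₂τ) = e^(−0.5909) = 0.5538.
C_R = 3.14×4.98/(0.402−3.14) × (0.009894−0.5538) = (-5.711)×(-0.5439) = 3.106 mol/dm³.

3.11 mol/dm³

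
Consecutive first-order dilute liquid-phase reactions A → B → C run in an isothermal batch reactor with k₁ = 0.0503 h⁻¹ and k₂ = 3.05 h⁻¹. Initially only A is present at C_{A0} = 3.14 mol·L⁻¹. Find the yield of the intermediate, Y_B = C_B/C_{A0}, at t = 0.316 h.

0.0101

Solving the coupled first-order balances gives C_B(t) = [k₁/(k₂−k₁)]·C_{A0}·(e^(−k₁t) − e^(−k₂t)).
e^(−k₁t) = e^(−0.0503×0.316) = e^(−0.01589) = 0.9842; e^(−k₂t) = e^(−0.9638) = 0.3814.
C_B = 0.0503×3.14/(3.05−0.0503) × (0.9842−0.3814) = 0.05265×0.6028 = 0.03174 mol·L⁻¹.
Y_B = C_B/C_{A0} = 0.03174/3.14 = 0.0101.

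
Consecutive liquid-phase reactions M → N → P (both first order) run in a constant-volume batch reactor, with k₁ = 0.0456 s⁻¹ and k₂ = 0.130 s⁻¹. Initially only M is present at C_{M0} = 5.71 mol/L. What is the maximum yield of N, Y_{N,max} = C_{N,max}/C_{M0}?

0.199

At the optimum, C_{N,max}/C_{M0} = (k₁/k₂)^[k₂/(k₂−k₁)].
= (0.0456/0.130)^(0.130/(0.130−0.0456)) = (0.3508)^(1.540) = 0.1992.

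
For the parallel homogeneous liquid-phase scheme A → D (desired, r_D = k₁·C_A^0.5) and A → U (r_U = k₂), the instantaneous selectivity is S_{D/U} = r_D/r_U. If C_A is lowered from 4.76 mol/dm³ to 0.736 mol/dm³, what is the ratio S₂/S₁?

S_{D/U} = (k₁/k₂)·C_A^0.5, so S₂/S₁ = (C_{A,2}/C_{A,1})^0.5.
= (0.736/4.76)^0.5 = (0.1546)^0.5 = 0.393.

0.393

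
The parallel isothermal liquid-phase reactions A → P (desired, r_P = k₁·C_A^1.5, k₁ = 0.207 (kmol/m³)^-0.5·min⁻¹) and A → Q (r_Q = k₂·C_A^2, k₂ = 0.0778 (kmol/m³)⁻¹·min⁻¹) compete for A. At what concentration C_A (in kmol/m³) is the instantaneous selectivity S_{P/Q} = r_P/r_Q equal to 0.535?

S_{P/Q} = (k₁/k₂)·C_A^-0.5 ⇒ C_A = (S·k₂/k₁)^(-2).
= (0.535×0.0778/0.207)^(-2) = (0.2011)^(-2) = 24.7 kmol/m³.

24.7 kmol/m³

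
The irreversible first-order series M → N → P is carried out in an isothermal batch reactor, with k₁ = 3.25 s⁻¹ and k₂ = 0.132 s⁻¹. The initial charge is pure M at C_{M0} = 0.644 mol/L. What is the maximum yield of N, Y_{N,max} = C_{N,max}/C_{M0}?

0.873

At the optimum, C_{N,max}/C_{M0} = (k₁/k₂)^[k₂/(k₂−k₁)].
= (3.25/0.132)^(0.132/(0.132−3.25)) = (24.62)^(-0.04233) = 0.8732.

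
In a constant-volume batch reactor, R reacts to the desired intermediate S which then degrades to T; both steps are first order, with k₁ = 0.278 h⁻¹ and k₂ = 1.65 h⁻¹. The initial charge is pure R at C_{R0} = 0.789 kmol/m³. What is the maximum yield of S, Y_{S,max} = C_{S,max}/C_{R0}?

0.117

For a first-order series the maximum intermediate yield is C_{S,max}/C_{R0} = (k₁/k₂)^[k₂/(k₂−k₁)].
= (0.278/1.65)^(1.65/(1.65−0.278)) = (0.1685)^(1.203) = 0.1174.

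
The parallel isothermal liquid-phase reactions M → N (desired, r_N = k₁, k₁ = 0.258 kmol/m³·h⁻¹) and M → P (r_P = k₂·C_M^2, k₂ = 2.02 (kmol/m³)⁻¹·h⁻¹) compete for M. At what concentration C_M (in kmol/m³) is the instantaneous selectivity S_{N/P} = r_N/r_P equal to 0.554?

0.480 kmol/m³

S_{N/P} = (k₁/k₂)·C_M^-2 ⇒ C_M = (S·k₂/k₁)^(-0.5).
= (0.554×2.02/0.258)^(-0.5) = (4.338)^(-0.5) = 0.480 kmol/m³.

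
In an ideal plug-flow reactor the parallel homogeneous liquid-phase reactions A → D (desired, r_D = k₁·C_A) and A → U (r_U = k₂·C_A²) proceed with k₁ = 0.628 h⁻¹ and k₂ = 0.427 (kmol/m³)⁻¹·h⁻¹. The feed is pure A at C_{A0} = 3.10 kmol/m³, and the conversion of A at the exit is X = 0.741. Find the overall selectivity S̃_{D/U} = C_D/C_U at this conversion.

0.809

C_A = C_{A0}(1−X) = 0.8029 kmol/m³.
Along a PFR/batch, dC_D/dC_A = −r_D/(r_D+r_U) = −k₁/(k₁+k₂·C_A).
Integrating from C_{A0} to C_A: C_D = (0.628/0.427)·ln[(0.628+0.427·3.10)/(0.628+0.427·0.803)] = 1.471·ln(1.952/0.9708) = 1.027 kmol/m³.
C_U = (C_{A0}−C_A)−C_D = 1.270 kmol/m³; S̃_{D/U} = 1.027/1.270 = 0.809.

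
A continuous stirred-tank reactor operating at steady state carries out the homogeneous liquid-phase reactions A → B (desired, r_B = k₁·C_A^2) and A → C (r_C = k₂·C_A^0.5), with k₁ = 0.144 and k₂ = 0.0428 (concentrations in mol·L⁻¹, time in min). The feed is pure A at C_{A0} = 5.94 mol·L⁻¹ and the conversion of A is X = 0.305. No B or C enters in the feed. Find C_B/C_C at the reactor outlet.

28.2

Exit C_A = C_{A0}(1−X) = 5.94×0.695 = 4.128 mol·L⁻¹.
Rates in a CSTR are evaluated at the outlet concentration: r_B = 0.144×4.128^2 = 2.454, r_C = 0.0428×4.128^0.5 = 0.08696.
Overall selectivity = C_B/C_C = r_Bτ/(r_Cτ) = r_B/r_C = 28.2.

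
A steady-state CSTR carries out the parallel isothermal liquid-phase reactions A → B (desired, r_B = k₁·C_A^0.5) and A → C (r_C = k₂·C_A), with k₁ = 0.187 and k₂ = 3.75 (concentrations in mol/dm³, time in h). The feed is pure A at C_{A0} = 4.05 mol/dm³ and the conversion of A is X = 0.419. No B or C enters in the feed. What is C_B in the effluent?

Exit C_A = C_{A0}(1−X) = 4.05×0.581 = 2.353 mol/dm³.
In a CSTR the entire volume is at exit conditions, so r_B = 0.187×2.353^0.5 = 0.2869 and r_C = 3.75×2.353 = 8.824.
Fraction of consumed A going to B: r_B/(r_B+r_C) = 0.03148.
C_B = 0.03148·C_{A0}·X = 0.03148×4.05×0.419 = 0.0534 mol/dm³.

0.0534 mol/dm³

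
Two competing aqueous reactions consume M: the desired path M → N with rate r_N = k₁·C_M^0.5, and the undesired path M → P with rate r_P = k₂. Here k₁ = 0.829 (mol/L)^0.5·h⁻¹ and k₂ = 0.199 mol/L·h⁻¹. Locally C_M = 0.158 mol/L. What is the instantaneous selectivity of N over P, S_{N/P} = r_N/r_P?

S_{N/P} = r_N/r_P = (k₁·C_M^0.5)/(k₂) = (k₁/k₂)·C_M^0.5.
= (0.829×0.1580^0.5) / (0.199) = 0.3295/0.1990 = 1.66.

1.66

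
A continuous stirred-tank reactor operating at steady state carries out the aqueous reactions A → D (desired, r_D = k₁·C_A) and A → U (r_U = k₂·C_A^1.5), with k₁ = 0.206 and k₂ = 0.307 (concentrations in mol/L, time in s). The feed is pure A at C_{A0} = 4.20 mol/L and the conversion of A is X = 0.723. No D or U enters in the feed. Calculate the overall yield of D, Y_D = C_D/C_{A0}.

Exit C_A = C_{A0}(1−X) = 4.20×0.277 = 1.163 mol/L.
In a CSTR the entire volume is at exit conditions, so r_D = 0.206×1.163 = 0.2397 and r_U = 0.307×1.163^1.5 = 0.3852.
Fraction of consumed A going to D: r_D/(r_D+r_U) = 0.3835.
C_D = 0.3835·C_{A0}·X = 0.3835×4.20×0.723 = 1.16 mol/L; Y_D = C_D/C_{A0} = 0.277.

0.277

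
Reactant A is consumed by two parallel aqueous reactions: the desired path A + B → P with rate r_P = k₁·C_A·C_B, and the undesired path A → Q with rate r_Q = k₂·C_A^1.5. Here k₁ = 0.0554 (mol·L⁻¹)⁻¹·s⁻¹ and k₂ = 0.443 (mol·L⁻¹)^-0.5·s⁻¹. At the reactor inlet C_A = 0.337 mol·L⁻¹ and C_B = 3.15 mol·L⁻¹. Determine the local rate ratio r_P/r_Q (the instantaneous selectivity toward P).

S_{P/Q} = r_P/r_Q = (k₁·C_A·C_B)/(k₂·C_A^1.5) = (k₁/k₂)·C_A^-0.5·C_B.
= (0.0554×0.3370×3.150) / (0.443×0.3370^1.5) = 0.05881/0.08667 = 0.679.
The undesired path is higher order in A, so low C_A (CSTR or dilute feed) favours P.

0.679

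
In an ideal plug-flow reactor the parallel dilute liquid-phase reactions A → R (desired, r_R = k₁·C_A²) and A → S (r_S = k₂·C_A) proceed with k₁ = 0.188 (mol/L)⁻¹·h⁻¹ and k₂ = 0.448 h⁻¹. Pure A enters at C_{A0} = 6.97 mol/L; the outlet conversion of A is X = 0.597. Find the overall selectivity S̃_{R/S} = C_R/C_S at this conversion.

C_A = C_{A0}(1−X) = 2.809 mol/L.
Along a PFR/batch, dC_S/dC_A = −r_S/(r_R+r_S) = −k₂/(k₂+k₁·C_A).
Integrating from C_{A0} to C_A: C_S = (0.448/0.188)·ln[(0.448+0.188·6.97)/(0.448+0.188·2.81)] = 2.383·ln(1.758/0.9761) = 1.403 mol/L.
Then C_R = (C_{A0}−C_A) − C_S = 4.161 − 1.403 = 2.758 mol/L.
S̃_{R/S} = C_R/C_S = 2.758/1.403 = 1.97.

1.97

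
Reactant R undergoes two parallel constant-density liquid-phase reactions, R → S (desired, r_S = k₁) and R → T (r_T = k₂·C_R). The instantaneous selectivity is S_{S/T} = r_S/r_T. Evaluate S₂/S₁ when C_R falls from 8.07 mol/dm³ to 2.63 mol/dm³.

3.07

S_{S/T} = (k₁/k₂)·C_R⁻¹, so S₂/S₁ = (C_{R,2}/C_{R,1})⁻¹.
= 8.07/2.63 = 3.07.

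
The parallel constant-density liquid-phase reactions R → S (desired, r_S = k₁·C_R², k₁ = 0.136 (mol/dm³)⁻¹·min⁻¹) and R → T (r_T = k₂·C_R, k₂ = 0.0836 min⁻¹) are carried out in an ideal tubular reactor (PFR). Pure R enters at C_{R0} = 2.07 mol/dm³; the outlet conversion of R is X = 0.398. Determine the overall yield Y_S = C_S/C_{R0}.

C_R = C_{R0}(1−X) = 1.246 mol/dm³.
Along a PFR/batch, dC_T/dC_R = −r_T/(r_S+r_T) = −k₂/(k₂+k₁·C_R).
Integrating from C_{R0} to C_R: C_T = (0.0836/0.136)·ln[(0.0836+0.136·2.07)/(0.0836+0.136·1.25)] = 0.6147·ln(0.3651/0.2531) = 0.2253 mol/dm³.
Then C_S = (C_{R0}−C_R) − C_T = 0.8239 − 0.2253 = 0.5985 mol/dm³.
Y_S = C_S/C_{R0} = 0.5985/2.07 = 0.289.

0.289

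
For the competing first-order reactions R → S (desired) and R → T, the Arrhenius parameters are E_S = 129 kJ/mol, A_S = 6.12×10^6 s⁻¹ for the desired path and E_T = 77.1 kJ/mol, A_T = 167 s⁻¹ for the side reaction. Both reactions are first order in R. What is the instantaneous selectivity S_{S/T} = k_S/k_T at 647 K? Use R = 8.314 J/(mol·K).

Since both paths have the same order in R, the concentration cancels and S_{S/T} = k_S/k_T = (A_S/A_T)·exp[(E_T−E_S)/(RT)].
(E_T−E_S)/(RT) = (77.1−129)×10³/(8.314×647) = -51900/5379 = -9.648.
k_S/k_T = (6.12×10^6/167)·exp(-9.648) = 36647 × 6.453×10^-5 = 2.36.
Since E_S > E_T, raising the temperature improves selectivity toward S.

2.36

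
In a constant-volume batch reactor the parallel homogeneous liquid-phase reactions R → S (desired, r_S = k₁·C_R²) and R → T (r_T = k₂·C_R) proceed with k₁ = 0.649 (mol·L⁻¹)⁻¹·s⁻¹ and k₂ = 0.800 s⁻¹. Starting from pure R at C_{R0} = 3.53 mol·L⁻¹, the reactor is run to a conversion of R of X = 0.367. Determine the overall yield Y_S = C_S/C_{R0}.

0.256

C_R = C_{R0}(1−X) = 2.234 mol·L⁻¹.
Along a PFR/batch, dC_T/dC_R = −r_T/(r_S+r_T) = −k₂/(k₂+k₁·C_R).
Integrating from C_{R0} to C_R: C_T = (0.800/0.649)·ln[(0.800+0.649·3.53)/(0.800+0.649·2.23)] = 1.233·ln(3.091/2.250) = 0.3913 mol·L⁻¹.
Then C_S = (C_{R0}−C_R) − C_T = 1.296 − 0.3913 = 0.9042 mol·L⁻¹.
Y_S = C_S/C_{R0} = 0.9042/3.53 = 0.256.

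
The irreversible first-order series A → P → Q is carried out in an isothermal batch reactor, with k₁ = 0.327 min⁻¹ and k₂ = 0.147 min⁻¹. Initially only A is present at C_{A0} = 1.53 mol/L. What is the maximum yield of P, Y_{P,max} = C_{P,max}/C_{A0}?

At the optimum, C_{P,max}/C_{A0} = (k₁/k₂)^[k₂/(k₂−k₁)].
= (0.327/0.147)^(0.147/(0.147−0.327)) = (2.224)^(-0.8167) = 0.5205.

0.521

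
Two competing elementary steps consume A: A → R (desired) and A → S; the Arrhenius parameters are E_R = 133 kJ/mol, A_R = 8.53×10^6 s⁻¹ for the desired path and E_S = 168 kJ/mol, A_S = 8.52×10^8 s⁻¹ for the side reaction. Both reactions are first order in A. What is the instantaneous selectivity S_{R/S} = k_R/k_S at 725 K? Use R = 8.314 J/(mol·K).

k_R/k_S = (A_R/A_S)·exp[−(E_R−E_S)/(RT)] = (A_R/A_S)·exp[(E_S−E_R)/(RT)].
(E_S−E_R)/(RT) = (168−133)×10³/(8.314×725) = 35000/6028 = 5.807.
k_R/k_S = (8.53×10^6/8.52×10^8)·exp(5.807) = 0.01001 × 332.5 = 3.33.

3.33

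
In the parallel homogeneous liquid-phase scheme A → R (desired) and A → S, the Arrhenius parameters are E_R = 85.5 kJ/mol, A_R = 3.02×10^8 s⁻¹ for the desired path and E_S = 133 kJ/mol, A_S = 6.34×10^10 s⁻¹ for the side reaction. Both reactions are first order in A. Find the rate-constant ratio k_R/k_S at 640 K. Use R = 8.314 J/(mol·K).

With equal orders, S_{R/S} = k_R/k_S = (A_R/A_S)·exp[(E_S−E_R)/(RT)].
(E_S−E_R)/(RT) = (133−85.5)×10³/(8.314×640) = 47500/5321 = 8.927.
k_R/k_S = (3.02×10^8/6.34×10^10)·exp(8.927) = 0.004763 × 7532 = 35.9.

35.9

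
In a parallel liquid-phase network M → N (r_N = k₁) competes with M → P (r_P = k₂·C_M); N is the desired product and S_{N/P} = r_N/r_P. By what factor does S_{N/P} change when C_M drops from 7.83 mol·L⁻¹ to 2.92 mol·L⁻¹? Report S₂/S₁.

2.68

S_{N/P} = (k₁/k₂)·C_M⁻¹, so S₂/S₁ = (C_{M,2}/C_{M,1})⁻¹.
= 7.83/2.92 = 2.68.
Selectivity toward N rises as C_M falls — low-concentration operation is favoured.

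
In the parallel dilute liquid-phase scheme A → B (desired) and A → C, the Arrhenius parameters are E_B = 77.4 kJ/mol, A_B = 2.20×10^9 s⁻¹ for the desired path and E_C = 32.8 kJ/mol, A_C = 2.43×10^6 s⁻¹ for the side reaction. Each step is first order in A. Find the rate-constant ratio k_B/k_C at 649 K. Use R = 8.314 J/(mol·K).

0.233

k_B/k_C = (A_B/A_C)·exp[−(E_B−E_C)/(RT)] = (A_B/A_C)·exp[(E_C−E_B)/(RT)].
(E_C−E_B)/(RT) = (32.8−77.4)×10³/(8.314×649) = -44600/5396 = -8.266.
k_B/k_C = (2.20×10^9/2.43×10^6)·exp(-8.266) = 905.3 × 2.572×10^-4 = 0.233.
Since E_B > E_C, raising the temperature improves selectivity toward B.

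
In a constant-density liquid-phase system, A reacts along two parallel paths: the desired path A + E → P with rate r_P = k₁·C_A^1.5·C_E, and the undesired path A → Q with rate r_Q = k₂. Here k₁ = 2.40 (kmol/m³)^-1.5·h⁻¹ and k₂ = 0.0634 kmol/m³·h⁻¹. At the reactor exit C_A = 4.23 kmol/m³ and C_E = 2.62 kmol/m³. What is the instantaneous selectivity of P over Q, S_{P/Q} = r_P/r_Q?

863

S_{P/Q} = r_P/r_Q = (k₁·C_A^1.5·C_E)/(k₂) = (k₁/k₂)·C_A^1.5·C_E.
= (2.40×4.230^1.5×2.620) / (0.0634) = 54.70/0.06340 = 863.
Since the desired path is higher order in A, keeping C_A high (PFR or concentrated feed) favours P.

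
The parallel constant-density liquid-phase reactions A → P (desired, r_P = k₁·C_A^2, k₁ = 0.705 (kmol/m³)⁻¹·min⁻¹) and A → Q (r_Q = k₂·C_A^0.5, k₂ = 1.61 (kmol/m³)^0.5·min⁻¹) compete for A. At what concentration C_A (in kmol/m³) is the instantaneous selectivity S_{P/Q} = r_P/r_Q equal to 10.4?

S_{P/Q} = (k₁/k₂)·C_A^1.5 ⇒ C_A = (S·k₂/k₁)^(1/1.5).
= (10.4×1.61/0.705)^(0.6667) = (23.75)^(0.6667) = 8.26 kmol/m³.

8.26 kmol/m³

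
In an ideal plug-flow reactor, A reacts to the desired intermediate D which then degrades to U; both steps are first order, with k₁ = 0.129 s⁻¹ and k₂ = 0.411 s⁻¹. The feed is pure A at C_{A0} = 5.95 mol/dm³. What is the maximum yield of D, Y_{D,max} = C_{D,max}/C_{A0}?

0.185

For a first-order series the maximum intermediate yield is C_{D,max}/C_{A0} = (k₁/k₂)^[k₂/(k₂−k₁)].
= (0.129/0.411)^(0.411/(0.411−0.129)) = (0.3139)^(1.457) = 0.1847.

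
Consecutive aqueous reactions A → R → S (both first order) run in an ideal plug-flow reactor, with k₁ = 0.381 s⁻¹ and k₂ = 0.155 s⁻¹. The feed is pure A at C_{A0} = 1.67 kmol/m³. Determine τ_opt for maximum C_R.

The intermediate peaks when r₁ = r₂, i.e. k₁e^(−k₁τ) = k₂e^(−k₂τ), giving τ_opt = ln(k₂/k₁)/(k₂−k₁).
= ln(0.155/0.381)/(0.155−0.381) = ln(0.4068)/-0.2260 = -0.8994/-0.2260 = 3.98 s.

3.98 s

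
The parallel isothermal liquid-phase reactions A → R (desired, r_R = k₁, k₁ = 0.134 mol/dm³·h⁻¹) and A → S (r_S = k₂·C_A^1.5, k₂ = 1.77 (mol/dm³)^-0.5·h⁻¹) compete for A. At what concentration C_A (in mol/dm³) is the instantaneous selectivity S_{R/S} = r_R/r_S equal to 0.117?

0.748 mol/dm³

S_{R/S} = (k₁/k₂)·C_A^-1.5 ⇒ C_A = (S·k₂/k₁)^(1/(-1.5)).
= (0.117×1.77/0.134)^(-0.6667) = (1.545)^(-0.6667) = 0.748 mol/dm³.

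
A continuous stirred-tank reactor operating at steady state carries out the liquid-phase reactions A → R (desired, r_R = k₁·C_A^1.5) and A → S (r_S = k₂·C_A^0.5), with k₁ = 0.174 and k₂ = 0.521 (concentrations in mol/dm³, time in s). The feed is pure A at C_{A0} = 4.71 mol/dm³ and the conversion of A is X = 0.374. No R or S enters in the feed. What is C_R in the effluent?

Exit C_A = C_{A0}(1−X) = 4.71×0.626 = 2.948 mol/dm³.
A CSTR operates uniformly at the exit composition, giving r_R = 0.8809 and r_S = 0.8946 (each k·C_A^n at C_A = 2.948).
Fraction of consumed A going to R: r_R/(r_R+r_S) = 0.4961.
C_R = 0.4961·C_{A0}·X = 0.4961×4.71×0.374 = 0.874 mol/dm³.

0.874 mol/dm³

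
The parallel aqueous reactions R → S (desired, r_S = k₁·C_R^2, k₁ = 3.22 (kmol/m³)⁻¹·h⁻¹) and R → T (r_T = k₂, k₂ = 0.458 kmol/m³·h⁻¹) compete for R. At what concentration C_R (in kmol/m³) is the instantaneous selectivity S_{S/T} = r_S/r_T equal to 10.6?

1.23 kmol/m³

S_{S/T} = (k₁/k₂)·C_R^2 ⇒ C_R = (S·k₂/k₁)^(0.5).
= (10.6×0.458/3.22)^(0.5) = (1.508)^(0.5) = 1.23 kmol/m³.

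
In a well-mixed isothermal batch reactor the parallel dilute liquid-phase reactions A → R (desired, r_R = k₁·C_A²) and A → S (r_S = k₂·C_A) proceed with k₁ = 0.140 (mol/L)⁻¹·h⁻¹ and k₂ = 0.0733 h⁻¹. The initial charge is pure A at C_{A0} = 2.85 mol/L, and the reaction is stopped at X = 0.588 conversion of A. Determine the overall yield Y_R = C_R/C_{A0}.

C_A = C_{A0}(1−X) = 1.174 mol/L.
Along a PFR/batch, dC_S/dC_A = −r_S/(r_R+r_S) = −k₂/(k₂+k₁·C_A).
Integrating from C_{A0} to C_A: C_S = (0.0733/0.140)·ln[(0.0733+0.140·2.85)/(0.0733+0.140·1.17)] = 0.5236·ln(0.4723/0.2377) = 0.3595 mol/L.
Then C_R = (C_{A0}−C_A) − C_S = 1.676 − 0.3595 = 1.316 mol/L.
Y_R = C_R/C_{A0} = 1.316/2.85 = 0.462.

0.462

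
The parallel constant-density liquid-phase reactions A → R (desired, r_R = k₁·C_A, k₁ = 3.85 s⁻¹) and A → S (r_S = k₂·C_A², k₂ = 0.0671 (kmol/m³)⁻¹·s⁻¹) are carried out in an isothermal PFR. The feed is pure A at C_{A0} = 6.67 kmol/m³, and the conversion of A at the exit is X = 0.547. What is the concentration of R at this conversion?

C_A = C_{A0}(1−X) = 3.022 kmol/m³.
Along a PFR/batch, dC_R/dC_A = −r_R/(r_R+r_S) = −k₁/(k₁+k₂·C_A).
Integrating from C_{A0} to C_A: C_R = (3.85/0.0671)·ln[(3.85+0.0671·6.67)/(3.85+0.0671·3.02)] = 57.38·ln(4.298/4.053) = 3.365 kmol/m³.

3.37 kmol/m³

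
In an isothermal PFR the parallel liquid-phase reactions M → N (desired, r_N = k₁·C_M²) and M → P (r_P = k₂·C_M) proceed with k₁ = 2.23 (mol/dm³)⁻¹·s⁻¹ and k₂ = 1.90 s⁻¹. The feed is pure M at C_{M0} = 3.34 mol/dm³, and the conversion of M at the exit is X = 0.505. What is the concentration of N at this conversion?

1.25 mol/dm³

C_M = C_{M0}(1−X) = 1.653 mol/dm³.
Along a PFR/batch, dC_P/dC_M = −r_P/(r_N+r_P) = −k₂/(k₂+k₁·C_M).
Integrating from C_{M0} to C_M: C_P = (1.90/2.23)·ln[(1.90+2.23·3.34)/(1.90+2.23·1.65)] = 0.8520·ln(9.348/5.587) = 0.4386 mol/dm³.
Then C_N = (C_{M0}−C_M) − C_P = 1.687 − 0.4386 = 1.248 mol/dm³.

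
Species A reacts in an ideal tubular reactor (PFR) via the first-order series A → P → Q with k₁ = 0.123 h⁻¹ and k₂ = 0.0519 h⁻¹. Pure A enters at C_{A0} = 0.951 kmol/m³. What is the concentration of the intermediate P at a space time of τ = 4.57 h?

0.360 kmol/m³

Solving the coupled first-order balances gives C_P(τ) = [k₁/(k₂−k₁)]·C_{A0}·(e^(−k₁τ) − e^(−k₂τ)).
e^(−k₁τ) = e^(−0.123×4.57) = e^(−0.5621) = 0.5700; e^(−k₂τ) = e^(−0.2372) = 0.7888.
C_P = 0.123×0.951/(0.0519−0.123) × (0.5700−0.7888) = (-1.645)×(-0.2188) = 0.3600 kmol/m³.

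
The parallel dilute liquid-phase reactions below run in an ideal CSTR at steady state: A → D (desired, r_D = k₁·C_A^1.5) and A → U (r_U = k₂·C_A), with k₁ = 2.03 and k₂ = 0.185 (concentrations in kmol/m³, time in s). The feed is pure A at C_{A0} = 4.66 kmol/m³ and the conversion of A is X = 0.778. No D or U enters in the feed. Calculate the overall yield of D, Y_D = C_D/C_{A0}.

Exit C_A = C_{A0}(1−X) = 4.66×0.222 = 1.035 kmol/m³.
In a CSTR the entire volume is at exit conditions, so r_D = 2.03×1.035^1.5 = 2.136 and r_U = 0.185×1.035 = 0.1914.
Fraction of consumed A going to D: r_D/(r_D+r_U) = 0.9178.
C_D = 0.9178·C_{A0}·X = 0.9178×4.66×0.778 = 3.33 kmol/m³; Y_D = C_D/C_{A0} = 0.714.

0.714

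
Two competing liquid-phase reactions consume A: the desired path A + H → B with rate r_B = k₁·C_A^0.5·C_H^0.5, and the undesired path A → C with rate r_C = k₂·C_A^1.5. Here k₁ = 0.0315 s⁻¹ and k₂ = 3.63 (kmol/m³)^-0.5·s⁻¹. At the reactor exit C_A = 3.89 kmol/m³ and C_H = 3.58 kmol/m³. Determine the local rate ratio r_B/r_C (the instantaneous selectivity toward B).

S_{B/C} = r_B/r_C = (k₁·C_A^0.5·C_H^0.5)/(k₂·C_A^1.5) = (k₁/k₂)·C_A⁻¹·C_H^0.5.
= (0.0315×3.890^0.5×3.580^0.5) / (3.63×3.890^1.5) = 0.1176/27.85 = 0.00422.

0.00422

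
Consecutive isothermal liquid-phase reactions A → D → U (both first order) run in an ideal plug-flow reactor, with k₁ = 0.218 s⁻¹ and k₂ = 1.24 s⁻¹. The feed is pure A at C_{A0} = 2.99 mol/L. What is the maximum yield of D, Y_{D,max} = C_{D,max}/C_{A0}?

For a first-order series the maximum intermediate yield is C_{D,max}/C_{A0} = (k₁/k₂)^[k₂/(k₂−k₁)].
= (0.218/1.24)^(1.24/(1.24−0.218)) = (0.1758)^(1.213) = 0.1213.

0.121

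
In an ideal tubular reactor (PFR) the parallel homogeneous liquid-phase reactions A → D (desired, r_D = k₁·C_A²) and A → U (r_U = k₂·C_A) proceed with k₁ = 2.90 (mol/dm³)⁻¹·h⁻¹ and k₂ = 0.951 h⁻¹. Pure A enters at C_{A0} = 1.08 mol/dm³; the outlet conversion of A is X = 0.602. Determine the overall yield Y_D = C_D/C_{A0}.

0.414

C_A = C_{A0}(1−X) = 0.4298 mol/dm³.
Along a PFR/batch, dC_U/dC_A = −r_U/(r_D+r_U) = −k₂/(k₂+k₁·C_A).
Integrating from C_{A0} to C_A: C_U = (0.951/2.90)·ln[(0.951+2.90·1.08)/(0.951+2.90·0.430)] = 0.3279·ln(4.083/2.198) = 0.2032 mol/dm³.
Then C_D = (C_{A0}−C_A) − C_U = 0.6502 − 0.2032 = 0.4470 mol/dm³.
Y_D = C_D/C_{A0} = 0.4470/1.08 = 0.414.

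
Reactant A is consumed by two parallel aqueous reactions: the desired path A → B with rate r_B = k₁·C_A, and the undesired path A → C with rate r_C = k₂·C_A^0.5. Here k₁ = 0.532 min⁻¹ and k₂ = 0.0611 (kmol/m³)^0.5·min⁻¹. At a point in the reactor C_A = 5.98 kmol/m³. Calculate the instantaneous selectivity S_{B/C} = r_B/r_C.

21.3

S_{B/C} = r_B/r_C = (k₁·C_A)/(k₂·C_A^0.5) = (k₁/k₂)·C_A^0.5.
= (0.532×5.980) / (0.0611×5.980^0.5) = 3.181/0.1494 = 21.3.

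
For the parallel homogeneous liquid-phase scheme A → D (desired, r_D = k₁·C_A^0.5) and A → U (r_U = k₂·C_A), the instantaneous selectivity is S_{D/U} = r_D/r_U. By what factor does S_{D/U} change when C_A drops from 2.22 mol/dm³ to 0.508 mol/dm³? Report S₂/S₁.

2.09

S_{D/U} = (k₁/k₂)·C_A^-0.5, so S₂/S₁ = (C_{A,2}/C_{A,1})^-0.5.
= (0.508/2.22)^(-0.5) = (0.2288)^(-0.5) = 2.09.
Selectivity toward D rises as C_A falls — low-concentration operation is favoured.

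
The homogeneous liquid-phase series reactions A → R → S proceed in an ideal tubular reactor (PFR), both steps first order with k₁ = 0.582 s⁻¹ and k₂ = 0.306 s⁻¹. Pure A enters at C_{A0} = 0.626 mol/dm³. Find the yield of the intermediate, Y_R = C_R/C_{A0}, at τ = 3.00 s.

0.474

Solving the coupled first-order balances gives C_R(τ) = [k₁/(k₂−k₁)]·C_{A0}·(e^(−k₁τ) − e^(−k₂τ)).
e^(−k₁τ) = e^(−0.582×3.00) = e^(−1.746) = 0.1745; e^(−k₂τ) = e^(−0.9180) = 0.3993.
C_R = 0.582×0.626/(0.306−0.582) × (0.1745−0.3993) = (-1.320)×(-0.2248) = 0.2968 mol/dm³.
Y_R = C_R/C_{A0} = 0.2968/0.626 = 0.474.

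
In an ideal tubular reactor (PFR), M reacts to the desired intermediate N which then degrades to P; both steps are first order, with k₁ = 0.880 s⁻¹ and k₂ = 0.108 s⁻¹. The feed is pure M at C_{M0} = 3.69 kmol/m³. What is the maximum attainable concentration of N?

For a first-order series the maximum intermediate yield is C_{N,max}/C_{M0} = (k₁/k₂)^[k₂/(k₂−k₁)].
= (0.880/0.108)^(0.108/(0.108−0.880)) = (8.148)^(-0.1399) = 0.7457.
C_{N,max} = 0.7457×3.69 = 2.75 kmol/m³.

2.75 kmol/m³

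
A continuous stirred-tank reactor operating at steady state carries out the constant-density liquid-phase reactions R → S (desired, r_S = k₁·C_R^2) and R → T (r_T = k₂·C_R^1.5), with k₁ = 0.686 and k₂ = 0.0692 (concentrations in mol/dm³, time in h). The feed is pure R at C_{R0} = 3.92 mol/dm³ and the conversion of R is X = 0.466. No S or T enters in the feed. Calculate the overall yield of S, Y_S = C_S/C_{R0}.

Exit C_R = C_{R0}(1−X) = 3.92×0.534 = 2.093 mol/dm³.
In a CSTR the entire volume is at exit conditions, so r_S = 0.686×2.093^2 = 3.006 and r_T = 0.0692×2.093^1.5 = 0.2096.
Fraction of consumed R going to S: r_S/(r_S+r_T) = 0.9348.
C_S = 0.9348·C_{R0}·X = 0.9348×3.92×0.466 = 1.71 mol/dm³; Y_S = C_S/C_{R0} = 0.436.

0.436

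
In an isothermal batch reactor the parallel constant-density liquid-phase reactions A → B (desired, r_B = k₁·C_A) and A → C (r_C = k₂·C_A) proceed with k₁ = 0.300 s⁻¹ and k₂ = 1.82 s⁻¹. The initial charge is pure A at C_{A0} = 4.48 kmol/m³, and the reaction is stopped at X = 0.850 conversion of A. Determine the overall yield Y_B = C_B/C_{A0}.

0.120

C_A = C_{A0}(1−X) = 0.6720 kmol/m³.
Both paths are first order in A, so the instantaneous fraction to B is constant: dC_B/d(−C_A) = k₁/(k₁+k₂) = 0.1415.
C_B = 0.1415·(C_{A0}−C_A) = 0.1415×3.808 = 0.539 kmol/m³.
Y_B = C_B/C_{A0} = 0.5389/4.48 = 0.120.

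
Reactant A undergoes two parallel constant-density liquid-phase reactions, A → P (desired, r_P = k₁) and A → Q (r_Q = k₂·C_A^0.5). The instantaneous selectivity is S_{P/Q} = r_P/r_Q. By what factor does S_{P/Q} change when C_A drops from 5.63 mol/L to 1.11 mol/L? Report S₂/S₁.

2.25

S_{P/Q} = (k₁/k₂)·C_A^-0.5, so S₂/S₁ = (C_{A,2}/C_{A,1})^-0.5.
= (1.11/5.63)^(-0.5) = (0.1972)^(-0.5) = 2.25.
Selectivity toward P rises as C_A falls — low-concentration operation is favoured.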